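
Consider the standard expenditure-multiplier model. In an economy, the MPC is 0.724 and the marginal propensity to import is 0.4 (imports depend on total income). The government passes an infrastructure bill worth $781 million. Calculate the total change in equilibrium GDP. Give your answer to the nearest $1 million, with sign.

Government-spending multiplier = 1/(1 − c + m) = 1/(1 − 0.724 + 0.4) = 1/0.676 ≈ 1.479.
ΔY = k × ΔG = (+$781 million) / 0.676 ≈ +$1,155 million.

+$1,155 million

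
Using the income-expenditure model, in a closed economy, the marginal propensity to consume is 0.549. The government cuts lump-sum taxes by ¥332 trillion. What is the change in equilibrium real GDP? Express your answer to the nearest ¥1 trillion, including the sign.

A lump-sum tax change of −¥332 trillion shifts disposable income by +¥332 trillion; first-round consumption changes by −c × ΔT = −0.549 × (−¥332 trillion) = +¥182.268 trillion.
Expenditure multiplier = 1/(1 − MPC) = 1/(1 − 0.549) = 1/0.451 ≈ 2.217.
The tax multiplier is −c × k ≈ −1.217, so ΔY = k × (−c·ΔT) = (+¥182.268 trillion) / 0.451 ≈ +¥404 trillion.

+¥404 trillion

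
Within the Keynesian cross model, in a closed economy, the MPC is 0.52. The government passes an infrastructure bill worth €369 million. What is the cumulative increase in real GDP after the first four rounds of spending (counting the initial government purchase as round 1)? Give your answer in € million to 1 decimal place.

Round 1 adds ΔG = €369 million; each later round is MPC = 0.52 times the previous.
After 4 rounds: 369 + 191.88 + 99.7776 + 51.884352 = ΔG·(1 − c^4)/(1 − c) = 369 × (1 − 0.07311616)/0.48 ≈ €712.5 million.

€712.5 million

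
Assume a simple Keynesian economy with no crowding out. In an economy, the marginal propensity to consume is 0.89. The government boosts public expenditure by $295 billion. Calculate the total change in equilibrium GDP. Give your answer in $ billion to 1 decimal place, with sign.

Government-spending multiplier = 1/(1 − MPC) = 1/(1 − 0.89) = 1/0.11 ≈ 9.091.
ΔY = k × ΔG = (+$295 billion) / 0.11 ≈ +$2,681.8 billion.

+$2,681.8 billion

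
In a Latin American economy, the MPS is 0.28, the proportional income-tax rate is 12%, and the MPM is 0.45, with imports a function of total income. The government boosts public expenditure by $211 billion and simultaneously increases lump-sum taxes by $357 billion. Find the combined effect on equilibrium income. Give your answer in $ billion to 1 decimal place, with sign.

−$56.4 billion

MPC = 1 − MPS = 1 − 0.28 = 0.72.
Expenditure multiplier = 1/(1 − c(1−t) + m) = 1/(1 − 0.72×0.88 + 0.45) = 1/0.8164 ≈ 1.225.
ΔG contributes k·ΔG = (+$211 billion) / 0.8164 ≈ +$258.5 billion.
ΔT of +$357 billion changes first-round spending by −c·ΔT = −$257.04 billion, contributing k·(−c·ΔT) = (−$257.04 billion) / 0.8164 ≈ −$314.8 billion.
Net ΔY = k(ΔG − c·ΔT) = (−$46.04 billion) / 0.8164 ≈ −$56.4 billion.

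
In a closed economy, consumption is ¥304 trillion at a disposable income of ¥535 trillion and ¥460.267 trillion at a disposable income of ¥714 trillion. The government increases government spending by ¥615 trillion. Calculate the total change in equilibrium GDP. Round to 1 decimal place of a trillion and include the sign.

MPC = ΔC/ΔYd = (460.267 − 304)/(714 − 535) = 156.267/179 = 0.873.
Spending multiplier = 1/(1 − MPC) = 1/(1 − 0.873) = 1/0.127 ≈ 7.874.
ΔY = k × ΔG = (+¥615 trillion) / 0.127 ≈ +¥4,842.5 trillion.

+¥4,842.5 trillion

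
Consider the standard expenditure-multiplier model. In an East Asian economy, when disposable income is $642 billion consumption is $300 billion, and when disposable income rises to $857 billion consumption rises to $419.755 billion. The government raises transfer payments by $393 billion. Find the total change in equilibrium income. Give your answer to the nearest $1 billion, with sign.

MPC = ΔC/ΔYd = (419.755 − 300)/(857 − 642) = 119.755/215 = 0.557.
The transfer change shifts disposable income by +$393 billion, so first-round consumption changes by c·ΔTR = 0.557 × (+$393 billion) = +$218.901 billion.
Expenditure multiplier = 1/(1 − MPC) = 1/(1 − 0.557) = 1/0.443 ≈ 2.257.
The transfer multiplier is c × k ≈ 1.257, so ΔY = k × (c·ΔTR) = (+$218.901 billion) / 0.443 ≈ +$494 billion.

+$494 billion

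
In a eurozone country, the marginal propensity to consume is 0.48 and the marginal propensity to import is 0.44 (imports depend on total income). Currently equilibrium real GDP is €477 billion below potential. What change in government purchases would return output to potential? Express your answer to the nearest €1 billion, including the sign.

Spending multiplier = 1/(1 − c + m) = 1/(1 − 0.48 + 0.44) = 1/0.96 ≈ 1.042.
Need ΔY = +€477 billion, so ΔG = ΔY/k = (+€477 billion) × 0.96 ≈ +€458 billion.
The government should increase government purchases by €458 billion.

+€458 billion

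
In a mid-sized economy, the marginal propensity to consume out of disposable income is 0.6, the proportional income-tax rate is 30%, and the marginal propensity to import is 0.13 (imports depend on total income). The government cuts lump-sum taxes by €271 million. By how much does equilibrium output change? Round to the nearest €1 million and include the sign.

+€229 million

A lump-sum tax change of −€271 million shifts disposable income by +€271 million; first-round consumption changes by −c × ΔT = −0.6 × (−€271 million) = +€162.6 million.
Expenditure multiplier = 1/(1 − c(1−t) + m) = 1/(1 − 0.6×0.7 + 0.13) = 1/0.71 ≈ 1.408.
The tax multiplier is −c × k ≈ −0.845, so ΔY = k × (−c·ΔT) = (+€162.6 million) / 0.71 ≈ +€229 million.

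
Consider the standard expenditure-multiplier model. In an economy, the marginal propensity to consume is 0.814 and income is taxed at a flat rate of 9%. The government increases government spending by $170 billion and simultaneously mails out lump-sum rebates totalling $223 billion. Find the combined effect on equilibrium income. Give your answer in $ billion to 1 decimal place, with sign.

Expenditure multiplier = 1/(1 − c(1−t)) = 1/(1 − 0.814×0.91) = 1/0.25926 ≈ 3.857.
ΔG contributes k·ΔG = (+$170 billion) / 0.25926 ≈ +$655.7 billion.
ΔT of −$223 billion changes first-round spending by −c·ΔT = +$181.522 billion, contributing k·(−c·ΔT) = (+$181.522 billion) / 0.25926 ≈ +$700.2 billion.
Net ΔY = k(ΔG − c·ΔT) = (+$351.522 billion) / 0.25926 ≈ +$1,355.9 billion.

+$1,355.9 billion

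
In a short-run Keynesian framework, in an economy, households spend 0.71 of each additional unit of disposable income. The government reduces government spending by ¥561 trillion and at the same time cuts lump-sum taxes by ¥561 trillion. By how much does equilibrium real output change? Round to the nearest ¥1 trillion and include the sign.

Expenditure multiplier = 1/(1 − MPC) = 1/(1 − 0.71) = 1/0.29 ≈ 3.448.
ΔG contributes k·ΔG = (−¥561 trillion) / 0.29 ≈ −¥1,934.5 trillion.
ΔT of −¥561 trillion changes first-round spending by −c·ΔT = +¥398.31 trillion, contributing k·(−c·ΔT) = (+¥398.31 trillion) / 0.29 ≈ +¥1,373.5 trillion.
With ΔG = ΔT and no other leakages, the balanced-budget multiplier is 1, so ΔY = ΔG = −¥561 trillion.

−¥561 trillion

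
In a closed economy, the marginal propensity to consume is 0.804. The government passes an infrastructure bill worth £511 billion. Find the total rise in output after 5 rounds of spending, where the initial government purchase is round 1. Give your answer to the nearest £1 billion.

£1,731 billion

Round 1 adds ΔG = £511 billion; each later round is MPC = 0.804 times the previous.
After 5 rounds: 511 + 410.844 + 330.318576 + 265.576135104 + 213.523212623616 = ΔG·(1 − c^5)/(1 − c) = 511 × (1 − 0.335954330625024)/0.196 ≈ £1,731 billion.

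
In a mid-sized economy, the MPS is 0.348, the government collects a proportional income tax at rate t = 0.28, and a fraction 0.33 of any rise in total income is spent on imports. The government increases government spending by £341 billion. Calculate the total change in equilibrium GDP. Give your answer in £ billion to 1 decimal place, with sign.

MPC = 1 − MPS = 1 − 0.348 = 0.652.
Expenditure multiplier = 1/(1 − c(1−t) + m) = 1/(1 − 0.652×0.72 + 0.33) = 1/0.86056 ≈ 1.162.
ΔY = k × ΔG = (+£341 billion) / 0.86056 ≈ +£396.3 billion.

+£396.3 billion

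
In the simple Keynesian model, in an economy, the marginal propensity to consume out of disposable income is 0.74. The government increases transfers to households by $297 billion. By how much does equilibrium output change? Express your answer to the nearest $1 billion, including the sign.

The transfer change shifts disposable income by +$297 billion, so first-round consumption changes by c·ΔTR = 0.74 × (+$297 billion) = +$219.78 billion.
Expenditure multiplier = 1/(1 − MPC) = 1/(1 − 0.74) = 1/0.26 ≈ 3.846.
The transfer multiplier is c × k ≈ 2.846, so ΔY = k × (c·ΔTR) = (+$219.78 billion) / 0.26 ≈ +$845 billion.

+$845 billion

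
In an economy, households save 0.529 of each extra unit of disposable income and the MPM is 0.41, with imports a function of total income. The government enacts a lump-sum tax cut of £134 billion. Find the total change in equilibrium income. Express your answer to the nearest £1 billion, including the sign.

+£67 billion

MPC = 1 − MPS = 1 − 0.529 = 0.471.
A lump-sum tax change of −£134 billion shifts disposable income by +£134 billion; first-round consumption changes by −c × ΔT = −0.471 × (−£134 billion) = +£63.114 billion.
Expenditure multiplier = 1/(1 − c + m) = 1/(1 − 0.471 + 0.41) = 1/0.939 ≈ 1.065.
The tax multiplier is −c × k ≈ −0.502, so ΔY = k × (−c·ΔT) = (+£63.114 billion) / 0.939 ≈ +£67 billion.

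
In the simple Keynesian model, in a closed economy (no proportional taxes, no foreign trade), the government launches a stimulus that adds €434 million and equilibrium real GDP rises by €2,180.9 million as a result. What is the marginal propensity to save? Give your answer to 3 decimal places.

Implied spending multiplier k = ΔY/ΔG = 2,180.9/434 ≈ 5.0251.
Since k = 1/(1 − MPC), MPC = 1 − 1/k = 1 − ΔG/ΔY = 1 − 434/2,180.9 ≈ 0.801.
MPS = 1 − MPC = 0.199.

0.199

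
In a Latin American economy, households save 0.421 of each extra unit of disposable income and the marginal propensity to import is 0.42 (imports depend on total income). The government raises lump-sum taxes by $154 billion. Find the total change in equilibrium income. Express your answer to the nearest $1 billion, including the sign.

−$106 billion

MPC = 1 − MPS = 1 − 0.421 = 0.579.
A lump-sum tax change of +$154 billion shifts disposable income by −$154 billion; first-round consumption changes by −c × ΔT = −0.579 × (+$154 billion) = −$89.166 billion.
Expenditure multiplier = 1/(1 − c + m) = 1/(1 − 0.579 + 0.42) = 1/0.841 ≈ 1.189.
The tax multiplier is −c × k ≈ −0.688, so ΔY = k × (−c·ΔT) = (−$89.166 billion) / 0.841 ≈ −$106 billion.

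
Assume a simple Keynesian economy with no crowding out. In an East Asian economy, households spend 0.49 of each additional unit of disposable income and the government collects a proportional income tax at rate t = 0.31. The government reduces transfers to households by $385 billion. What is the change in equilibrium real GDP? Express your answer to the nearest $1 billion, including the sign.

−$285 billion

The transfer change shifts disposable income by −$385 billion, so first-round consumption changes by c·ΔTR = 0.49 × (−$385 billion) = −$188.65 billion.
Expenditure multiplier = 1/(1 − c(1−t)) = 1/(1 − 0.49×0.69) = 1/0.6619 ≈ 1.511.
The transfer multiplier is c × k ≈ 0.74, so ΔY = k × (c·ΔTR) = (−$188.65 billion) / 0.6619 ≈ −$285 billion.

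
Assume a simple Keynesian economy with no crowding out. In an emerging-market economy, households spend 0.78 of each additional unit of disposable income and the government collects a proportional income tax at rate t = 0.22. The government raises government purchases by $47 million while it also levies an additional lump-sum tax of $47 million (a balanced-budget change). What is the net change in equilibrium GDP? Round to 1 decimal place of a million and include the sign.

Expenditure multiplier = 1/(1 − c(1−t)) = 1/(1 − 0.78×0.78) = 1/0.3916 ≈ 2.554.
ΔG contributes k·ΔG = (+$47 million) / 0.3916 ≈ +$120 million.
ΔT of +$47 million changes first-round spending by −c·ΔT = −$36.66 million, contributing k·(−c·ΔT) = (−$36.66 million) / 0.3916 ≈ −$93.6 million.
Net ΔY = k(ΔG − c·ΔT) = (+$10.34 million) / 0.3916 ≈ +$26.4 million.

+$26.4 million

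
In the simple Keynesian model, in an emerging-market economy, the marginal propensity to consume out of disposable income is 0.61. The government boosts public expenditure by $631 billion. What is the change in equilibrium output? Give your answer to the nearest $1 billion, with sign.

+$1,618 billion

Government-spending multiplier = 1/(1 − MPC) = 1/(1 − 0.61) = 1/0.39 ≈ 2.564.
ΔY = k × ΔG = (+$631 billion) / 0.39 ≈ +$1,618 billion.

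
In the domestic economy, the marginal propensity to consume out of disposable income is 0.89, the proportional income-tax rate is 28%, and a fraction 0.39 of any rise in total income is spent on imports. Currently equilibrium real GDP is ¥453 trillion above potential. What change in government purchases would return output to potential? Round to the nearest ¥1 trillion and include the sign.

Spending multiplier = 1/(1 − c(1−t) + m) = 1/(1 − 0.89×0.72 + 0.39) = 1/0.7492 ≈ 1.335.
Need ΔY = −¥453 trillion, so ΔG = ΔY/k = (−¥453 trillion) × 0.7492 ≈ −¥339 trillion.
The government should cut government purchases by ¥339 trillion.

−¥339 trillion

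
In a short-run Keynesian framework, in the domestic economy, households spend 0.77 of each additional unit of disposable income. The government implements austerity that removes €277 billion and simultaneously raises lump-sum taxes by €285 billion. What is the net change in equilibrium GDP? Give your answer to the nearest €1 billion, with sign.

−€2,158 billion

Expenditure multiplier = 1/(1 − MPC) = 1/(1 − 0.77) = 1/0.23 ≈ 4.348.
ΔG contributes k·ΔG = (−€277 billion) / 0.23 ≈ −€1,204.3 billion.
ΔT of +€285 billion changes first-round spending by −c·ΔT = −€219.45 billion, contributing k·(−c·ΔT) = (−€219.45 billion) / 0.23 ≈ −€954.1 billion.
Net ΔY = k(ΔG − c·ΔT) = (−€496.45 billion) / 0.23 ≈ −€2,158 billion.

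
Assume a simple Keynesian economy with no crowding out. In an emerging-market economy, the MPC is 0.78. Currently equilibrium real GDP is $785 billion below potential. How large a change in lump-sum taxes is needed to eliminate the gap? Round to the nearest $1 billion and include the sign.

Spending multiplier = 1/(1 − MPC) = 1/(1 − 0.78) = 1/0.22 ≈ 4.545.
Tax multiplier = −c·k = −0.78/0.22 ≈ −3.545. Need ΔY = +$785 billion, so ΔT = ΔY/(−c·k) = −(+$785 billion) × 0.22 / 0.78 ≈ −$221 billion.
The government should cut lump-sum taxes by $221 billion.

−$221 billion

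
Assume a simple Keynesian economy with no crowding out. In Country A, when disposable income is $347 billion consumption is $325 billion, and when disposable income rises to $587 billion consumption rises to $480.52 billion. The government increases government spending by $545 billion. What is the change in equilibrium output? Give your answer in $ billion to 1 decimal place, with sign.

+$1,548.3 billion

MPC = ΔC/ΔYd = (480.52 − 325)/(587 − 347) = 155.52/240 = 0.648.
Expenditure multiplier = 1/(1 − MPC) = 1/(1 − 0.648) = 1/0.352 ≈ 2.841.
ΔY = k × ΔG = (+$545 billion) / 0.352 ≈ +$1,548.3 billion.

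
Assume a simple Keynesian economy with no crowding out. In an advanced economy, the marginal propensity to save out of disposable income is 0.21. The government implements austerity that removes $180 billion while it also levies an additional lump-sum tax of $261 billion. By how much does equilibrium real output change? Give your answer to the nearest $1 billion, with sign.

−$1,839 billion

MPC = 1 − MPS = 1 − 0.21 = 0.79.
Expenditure multiplier = 1/(1 − MPC) = 1/(1 − 0.79) = 1/0.21 ≈ 4.762.
ΔG contributes k·ΔG = (−$180 billion) / 0.21 ≈ −$857.1 billion.
ΔT of +$261 billion changes first-round spending by −c·ΔT = −$206.19 billion, contributing k·(−c·ΔT) = (−$206.19 billion) / 0.21 ≈ −$981.9 billion.
Net ΔY = k(ΔG − c·ΔT) = (−$386.19 billion) / 0.21 = −$1,839 billion.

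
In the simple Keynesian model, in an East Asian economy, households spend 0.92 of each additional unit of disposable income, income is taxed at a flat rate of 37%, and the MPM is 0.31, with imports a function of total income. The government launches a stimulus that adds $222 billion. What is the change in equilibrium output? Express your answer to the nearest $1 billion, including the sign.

+$304 billion

Expenditure multiplier = 1/(1 − c(1−t) + m) = 1/(1 − 0.92×0.63 + 0.31) = 1/0.7304 ≈ 1.369.
ΔY = k × ΔG = (+$222 billion) / 0.7304 ≈ +$304 billion.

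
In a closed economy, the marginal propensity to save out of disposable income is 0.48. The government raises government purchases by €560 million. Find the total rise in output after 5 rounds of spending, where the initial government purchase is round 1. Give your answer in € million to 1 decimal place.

€1,122.3 million

MPC = 1 − MPS = 1 − 0.48 = 0.52.
Round 1 adds ΔG = €560 million; each later round is MPC = 0.52 times the previous.
After 5 rounds: 560 + 291.2 + 151.424 + 78.74048 + 40.9450496 = ΔG·(1 − c^5)/(1 − c) = 560 × (1 − 0.0380204032)/0.48 ≈ €1,122.3 million.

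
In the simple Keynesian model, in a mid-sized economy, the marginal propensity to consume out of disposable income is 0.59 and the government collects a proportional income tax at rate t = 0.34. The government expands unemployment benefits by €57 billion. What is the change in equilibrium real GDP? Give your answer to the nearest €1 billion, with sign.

+€55 billion

The transfer change shifts disposable income by +€57 billion, so first-round consumption changes by c·ΔTR = 0.59 × (+€57 billion) = +€33.63 billion.
Expenditure multiplier = 1/(1 − c(1−t)) = 1/(1 − 0.59×0.66) = 1/0.6106 ≈ 1.638.
The transfer multiplier is c × k ≈ 0.966, so ΔY = k × (c·ΔTR) = (+€33.63 billion) / 0.6106 ≈ +€55 billion.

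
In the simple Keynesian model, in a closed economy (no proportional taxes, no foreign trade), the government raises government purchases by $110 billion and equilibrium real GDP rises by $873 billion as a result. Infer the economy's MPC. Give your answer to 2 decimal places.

0.87

Implied spending multiplier k = ΔY/ΔG = 873/110 ≈ 7.9364.
Since k = 1/(1 − MPC), MPC = 1 − 1/k = 1 − ΔG/ΔY = 1 − 110/873 ≈ 0.87.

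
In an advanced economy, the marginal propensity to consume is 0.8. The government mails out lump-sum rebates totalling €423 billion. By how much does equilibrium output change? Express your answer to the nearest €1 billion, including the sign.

A lump-sum tax change of −€423 billion shifts disposable income by +€423 billion; first-round consumption changes by −c × ΔT = −0.8 × (−€423 billion) = +€338.4 billion.
Expenditure multiplier = 1/(1 − MPC) = 1/(1 − 0.8) = 1/0.2 = 5.
The tax multiplier is −c × k = −4, so ΔY = k × (−c·ΔT) = (+€338.4 billion) / 0.2 = +€1,692 billion.

+€1,692 billion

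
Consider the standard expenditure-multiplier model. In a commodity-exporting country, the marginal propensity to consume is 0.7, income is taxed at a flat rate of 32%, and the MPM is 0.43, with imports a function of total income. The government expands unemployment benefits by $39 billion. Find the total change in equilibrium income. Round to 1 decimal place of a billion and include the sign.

+$28.6 billion

The transfer change shifts disposable income by +$39 billion, so first-round consumption changes by c·ΔTR = 0.7 × (+$39 billion) = +$27.3 billion.
Expenditure multiplier = 1/(1 − c(1−t) + m) = 1/(1 − 0.7×0.68 + 0.43) = 1/0.954 ≈ 1.048.
The transfer multiplier is c × k ≈ 0.734, so ΔY = k × (c·ΔTR) = (+$27.3 billion) / 0.954 ≈ +$28.6 billion.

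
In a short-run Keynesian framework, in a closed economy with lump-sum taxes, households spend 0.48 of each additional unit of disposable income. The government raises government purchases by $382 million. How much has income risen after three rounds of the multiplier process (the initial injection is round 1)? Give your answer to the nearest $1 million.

$653 million

Round 1 adds ΔG = $382 million; each later round is MPC = 0.48 times the previous.
After 3 rounds: 382 + 183.36 + 88.0128 = ΔG·(1 − c^3)/(1 − c) = 382 × (1 − 0.110592)/0.52 ≈ $653 million.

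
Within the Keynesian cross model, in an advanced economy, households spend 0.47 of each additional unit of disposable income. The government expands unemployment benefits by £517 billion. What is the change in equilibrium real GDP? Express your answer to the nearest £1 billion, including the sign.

+£458 billion

The transfer change shifts disposable income by +£517 billion, so first-round consumption changes by c·ΔTR = 0.47 × (+£517 billion) = +£242.99 billion.
Expenditure multiplier = 1/(1 − MPC) = 1/(1 − 0.47) = 1/0.53 ≈ 1.887.
The transfer multiplier is c × k ≈ 0.887, so ΔY = k × (c·ΔTR) = (+£242.99 billion) / 0.53 ≈ +£458 billion.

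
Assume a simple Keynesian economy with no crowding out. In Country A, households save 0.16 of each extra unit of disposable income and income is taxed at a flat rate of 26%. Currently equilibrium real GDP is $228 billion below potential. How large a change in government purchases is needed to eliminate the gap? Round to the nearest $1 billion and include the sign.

+$86 billion

MPC = 1 − MPS = 1 − 0.16 = 0.84.
Spending multiplier = 1/(1 − c(1−t)) = 1/(1 − 0.84×0.74) = 1/0.3784 ≈ 2.643.
Need ΔY = +$228 billion, so ΔG = ΔY/k = (+$228 billion) × 0.3784 ≈ +$86 billion.
The government should increase government purchases by $86 billion.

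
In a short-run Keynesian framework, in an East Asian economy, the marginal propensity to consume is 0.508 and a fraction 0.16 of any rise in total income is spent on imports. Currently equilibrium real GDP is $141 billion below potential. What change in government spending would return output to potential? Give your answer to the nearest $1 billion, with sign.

+$92 billion

Spending multiplier = 1/(1 − c + m) = 1/(1 − 0.508 + 0.16) = 1/0.652 ≈ 1.534.
Need ΔY = +$141 billion, so ΔG = ΔY/k = (+$141 billion) × 0.652 ≈ +$92 billion.
The government should increase government spending by $92 billion.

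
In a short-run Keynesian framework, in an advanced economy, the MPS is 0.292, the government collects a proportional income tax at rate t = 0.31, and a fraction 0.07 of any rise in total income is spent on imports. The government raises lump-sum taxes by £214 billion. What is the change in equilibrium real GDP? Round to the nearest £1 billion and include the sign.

MPC = 1 − MPS = 1 − 0.292 = 0.708.
A lump-sum tax change of +£214 billion shifts disposable income by −£214 billion; first-round consumption changes by −c × ΔT = −0.708 × (+£214 billion) = −£151.512 billion.
Expenditure multiplier = 1/(1 − c(1−t) + m) = 1/(1 − 0.708×0.69 + 0.07) = 1/0.58148 ≈ 1.72.
The tax multiplier is −c × k ≈ −1.218, so ΔY = k × (−c·ΔT) = (−£151.512 billion) / 0.58148 ≈ −£261 billion.

−£261 billion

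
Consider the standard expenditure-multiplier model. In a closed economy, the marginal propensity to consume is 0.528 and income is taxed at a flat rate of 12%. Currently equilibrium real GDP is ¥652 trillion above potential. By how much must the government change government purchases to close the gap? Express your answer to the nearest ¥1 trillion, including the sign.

Spending multiplier = 1/(1 − c(1−t)) = 1/(1 − 0.528×0.88) = 1/0.53536 ≈ 1.868.
Need ΔY = −¥652 trillion, so ΔG = ΔY/k = (−¥652 trillion) × 0.53536 ≈ −¥349 trillion.
The government should cut government purchases by ¥349 trillion.

−¥349 trillion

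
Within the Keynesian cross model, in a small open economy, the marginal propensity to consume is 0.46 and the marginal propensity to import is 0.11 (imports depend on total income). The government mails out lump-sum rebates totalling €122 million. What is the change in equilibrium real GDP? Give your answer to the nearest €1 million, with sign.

+€86 million

A lump-sum tax change of −€122 million shifts disposable income by +€122 million; first-round consumption changes by −c × ΔT = −0.46 × (−€122 million) = +€56.12 million.
Expenditure multiplier = 1/(1 − c + m) = 1/(1 − 0.46 + 0.11) = 1/0.65 ≈ 1.538.
The tax multiplier is −c × k ≈ −0.708, so ΔY = k × (−c·ΔT) = (+€56.12 million) / 0.65 ≈ +€86 million.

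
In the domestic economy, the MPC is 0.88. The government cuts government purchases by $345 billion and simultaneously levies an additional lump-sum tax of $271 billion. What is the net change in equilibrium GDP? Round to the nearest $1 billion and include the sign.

Expenditure multiplier = 1/(1 − MPC) = 1/(1 − 0.88) = 1/0.12 ≈ 8.333.
ΔG contributes k·ΔG = (−$345 billion) / 0.12 = −$2,875 billion.
ΔT of +$271 billion changes first-round spending by −c·ΔT = −$238.48 billion, contributing k·(−c·ΔT) = (−$238.48 billion) / 0.12 ≈ −$1,987.3 billion.
Net ΔY = k(ΔG − c·ΔT) = (−$583.48 billion) / 0.12 ≈ −$4,862 billion.

−$4,862 billion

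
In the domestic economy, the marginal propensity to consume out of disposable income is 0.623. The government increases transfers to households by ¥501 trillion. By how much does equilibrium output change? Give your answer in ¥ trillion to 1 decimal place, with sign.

The transfer change shifts disposable income by +¥501 trillion, so first-round consumption changes by c·ΔTR = 0.623 × (+¥501 trillion) = +¥312.123 trillion.
Expenditure multiplier = 1/(1 − MPC) = 1/(1 − 0.623) = 1/0.377 ≈ 2.653.
The transfer multiplier is c × k ≈ 1.653, so ΔY = k × (c·ΔTR) = (+¥312.123 trillion) / 0.377 ≈ +¥827.9 trillion.

+¥827.9 trillion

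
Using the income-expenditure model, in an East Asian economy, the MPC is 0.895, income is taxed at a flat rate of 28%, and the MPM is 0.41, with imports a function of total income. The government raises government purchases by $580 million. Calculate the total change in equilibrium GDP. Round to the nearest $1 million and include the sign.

Government-spending multiplier = 1/(1 − c(1−t) + m) = 1/(1 − 0.895×0.72 + 0.41) = 1/0.7656 ≈ 1.306.
ΔY = k × ΔG = (+$580 million) / 0.7656 ≈ +$758 million.

+$758 million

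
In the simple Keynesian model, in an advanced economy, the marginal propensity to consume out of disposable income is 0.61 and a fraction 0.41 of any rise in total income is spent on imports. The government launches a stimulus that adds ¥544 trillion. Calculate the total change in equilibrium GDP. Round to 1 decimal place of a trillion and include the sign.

+¥680.0 trillion

Spending multiplier = 1/(1 − c + m) = 1/(1 − 0.61 + 0.41) = 1/0.8 = 1.25.
ΔY = k × ΔG = (+¥544 trillion) / 0.8 = +¥680 trillion.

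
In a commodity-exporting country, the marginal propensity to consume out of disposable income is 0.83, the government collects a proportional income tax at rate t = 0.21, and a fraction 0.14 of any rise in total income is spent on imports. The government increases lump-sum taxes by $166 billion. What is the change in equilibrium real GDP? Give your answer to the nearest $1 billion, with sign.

−$284 billion

A lump-sum tax change of +$166 billion shifts disposable income by −$166 billion; first-round consumption changes by −c × ΔT = −0.83 × (+$166 billion) = −$137.78 billion.
Expenditure multiplier = 1/(1 − c(1−t) + m) = 1/(1 − 0.83×0.79 + 0.14) = 1/0.4843 ≈ 2.065.
The tax multiplier is −c × k ≈ −1.714, so ΔY = k × (−c·ΔT) = (−$137.78 billion) / 0.4843 ≈ −$284 billion.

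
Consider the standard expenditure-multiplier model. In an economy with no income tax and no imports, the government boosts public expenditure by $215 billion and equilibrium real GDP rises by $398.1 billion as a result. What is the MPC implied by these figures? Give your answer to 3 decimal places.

0.460

Implied spending multiplier k = ΔY/ΔG = 398.1/215 ≈ 1.8516.
Since k = 1/(1 − MPC), MPC = 1 − 1/k = 1 − ΔG/ΔY = 1 − 215/398.1 ≈ 0.460.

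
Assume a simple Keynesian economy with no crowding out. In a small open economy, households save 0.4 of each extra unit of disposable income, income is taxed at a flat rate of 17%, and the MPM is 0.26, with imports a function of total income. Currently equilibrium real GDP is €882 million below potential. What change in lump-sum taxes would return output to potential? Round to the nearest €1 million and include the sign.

MPC = 1 − MPS = 1 − 0.4 = 0.6.
Spending multiplier = 1/(1 − c(1−t) + m) = 1/(1 − 0.6×0.83 + 0.26) = 1/0.762 ≈ 1.312.
Tax multiplier = −c·k = −0.6/0.762 ≈ −0.787. Need ΔY = +€882 million, so ΔT = ΔY/(−c·k) = −(+€882 million) × 0.762 / 0.6 ≈ −€1,120 million.
The government should cut lump-sum taxes by €1,120 million.

−€1,120 million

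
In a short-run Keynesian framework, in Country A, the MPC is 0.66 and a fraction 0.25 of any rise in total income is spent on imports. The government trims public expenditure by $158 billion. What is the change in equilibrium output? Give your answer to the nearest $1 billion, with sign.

−$268 billion

Spending multiplier = 1/(1 − c + m) = 1/(1 − 0.66 + 0.25) = 1/0.59 ≈ 1.695.
ΔY = k × ΔG = (−$158 billion) / 0.59 ≈ −$268 billion.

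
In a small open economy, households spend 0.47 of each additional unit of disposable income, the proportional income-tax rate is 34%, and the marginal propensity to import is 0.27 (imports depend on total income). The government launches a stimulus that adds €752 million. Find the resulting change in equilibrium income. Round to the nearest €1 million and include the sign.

Spending multiplier = 1/(1 − c(1−t) + m) = 1/(1 − 0.47×0.66 + 0.27) = 1/0.9598 ≈ 1.042.
ΔY = k × ΔG = (+€752 million) / 0.9598 ≈ +€783 million.

+€783 million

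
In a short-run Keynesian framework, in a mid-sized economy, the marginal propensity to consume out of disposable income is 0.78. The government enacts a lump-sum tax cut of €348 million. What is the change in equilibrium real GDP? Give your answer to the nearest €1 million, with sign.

+€1,234 million

A lump-sum tax change of −€348 million shifts disposable income by +€348 million; first-round consumption changes by −c × ΔT = −0.78 × (−€348 million) = +€271.44 million.
Expenditure multiplier = 1/(1 − MPC) = 1/(1 − 0.78) = 1/0.22 ≈ 4.545.
The tax multiplier is −c × k ≈ −3.545, so ΔY = k × (−c·ΔT) = (+€271.44 million) / 0.22 ≈ +€1,234 million.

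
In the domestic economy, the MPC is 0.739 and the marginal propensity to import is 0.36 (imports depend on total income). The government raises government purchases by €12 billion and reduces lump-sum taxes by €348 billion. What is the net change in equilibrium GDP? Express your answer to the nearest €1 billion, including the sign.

Expenditure multiplier = 1/(1 − c + m) = 1/(1 − 0.739 + 0.36) = 1/0.621 ≈ 1.61.
ΔG contributes k·ΔG = (+€12 billion) / 0.621 ≈ +€19.3 billion.
ΔT of −€348 billion changes first-round spending by −c·ΔT = +€257.172 billion, contributing k·(−c·ΔT) = (+€257.172 billion) / 0.621 ≈ +€414.1 billion.
Net ΔY = k(ΔG − c·ΔT) = (+€269.172 billion) / 0.621 ≈ +€433 billion.

+€433 billion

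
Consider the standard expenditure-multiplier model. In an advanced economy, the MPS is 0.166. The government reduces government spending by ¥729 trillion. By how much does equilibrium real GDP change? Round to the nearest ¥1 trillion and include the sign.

MPC = 1 − MPS = 1 − 0.166 = 0.834.
Spending multiplier = 1/(1 − MPC) = 1/(1 − 0.834) = 1/0.166 ≈ 6.024.
ΔY = k × ΔG = (−¥729 trillion) / 0.166 ≈ −¥4,392 trillion.

−¥4,392 trillion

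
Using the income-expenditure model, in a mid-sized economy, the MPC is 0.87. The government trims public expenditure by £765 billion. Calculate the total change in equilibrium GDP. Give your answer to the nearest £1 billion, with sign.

−£5,885 billion

Government-spending multiplier = 1/(1 − MPC) = 1/(1 − 0.87) = 1/0.13 ≈ 7.692.
ΔY = k × ΔG = (−£765 billion) / 0.13 ≈ −£5,885 billion.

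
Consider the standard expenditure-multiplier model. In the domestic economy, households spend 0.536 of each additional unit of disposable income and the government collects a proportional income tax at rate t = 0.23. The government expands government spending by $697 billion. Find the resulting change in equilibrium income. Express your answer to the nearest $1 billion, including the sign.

Spending multiplier = 1/(1 − c(1−t)) = 1/(1 − 0.536×0.77) = 1/0.58728 ≈ 1.703.
ΔY = k × ΔG = (+$697 billion) / 0.58728 ≈ +$1,187 billion.

+$1,187 billion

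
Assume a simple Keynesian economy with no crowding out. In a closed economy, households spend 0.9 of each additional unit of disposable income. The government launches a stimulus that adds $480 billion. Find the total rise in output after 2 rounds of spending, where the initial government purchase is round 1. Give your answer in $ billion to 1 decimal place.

Round 1 adds ΔG = $480 billion; each later round is MPC = 0.9 times the previous.
After 2 rounds: 480 + 432 = ΔG·(1 − c^2)/(1 − c) = 480 × (1 − 0.81)/0.1 = $912 billion.

$912.0 billion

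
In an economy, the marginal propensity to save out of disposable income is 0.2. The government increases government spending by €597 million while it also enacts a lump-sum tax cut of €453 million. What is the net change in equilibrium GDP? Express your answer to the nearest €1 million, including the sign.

MPC = 1 − MPS = 1 − 0.2 = 0.8.
Expenditure multiplier = 1/(1 − MPC) = 1/(1 − 0.8) = 1/0.2 = 5.
ΔG contributes k·ΔG = (+€597 million) / 0.2 = +€2,985 million.
ΔT of −€453 million changes first-round spending by −c·ΔT = +€362.4 million, contributing k·(−c·ΔT) = (+€362.4 million) / 0.2 = +€1,812 million.
Net ΔY = k(ΔG − c·ΔT) = (+€959.4 million) / 0.2 = +€4,797 million.

+€4,797 million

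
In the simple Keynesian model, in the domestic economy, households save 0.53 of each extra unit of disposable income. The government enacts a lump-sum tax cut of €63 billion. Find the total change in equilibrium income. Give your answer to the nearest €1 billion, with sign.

MPC = 1 − MPS = 1 − 0.53 = 0.47.
A lump-sum tax change of −€63 billion shifts disposable income by +€63 billion; first-round consumption changes by −c × ΔT = −0.47 × (−€63 billion) = +€29.61 billion.
Expenditure multiplier = 1/(1 − MPC) = 1/(1 − 0.47) = 1/0.53 ≈ 1.887.
The tax multiplier is −c × k ≈ −0.887, so ΔY = k × (−c·ΔT) = (+€29.61 billion) / 0.53 ≈ +€56 billion.

+€56 billion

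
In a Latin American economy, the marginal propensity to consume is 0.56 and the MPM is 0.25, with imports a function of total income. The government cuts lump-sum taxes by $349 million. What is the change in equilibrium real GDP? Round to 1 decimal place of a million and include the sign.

+$283.2 million

A lump-sum tax change of −$349 million shifts disposable income by +$349 million; first-round consumption changes by −c × ΔT = −0.56 × (−$349 million) = +$195.44 million.
Expenditure multiplier = 1/(1 − c + m) = 1/(1 − 0.56 + 0.25) = 1/0.69 ≈ 1.449.
The tax multiplier is −c × k ≈ −0.812, so ΔY = k × (−c·ΔT) = (+$195.44 million) / 0.69 ≈ +$283.2 million.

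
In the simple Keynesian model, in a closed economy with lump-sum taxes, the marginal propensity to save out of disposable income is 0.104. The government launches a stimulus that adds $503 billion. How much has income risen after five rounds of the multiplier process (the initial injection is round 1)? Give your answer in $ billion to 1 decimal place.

$2,043.5 billion

MPC = 1 − MPS = 1 − 0.104 = 0.896.
Round 1 adds ΔG = $503 billion; each later round is MPC = 0.896 times the previous.
After 5 rounds: 503 + 450.688 + 403.816448 + 361.819537408 + 324.190305517568 = ΔG·(1 − c^5)/(1 − c) = 503 × (1 − 0.577484122750976)/0.104 ≈ $2,043.5 billion.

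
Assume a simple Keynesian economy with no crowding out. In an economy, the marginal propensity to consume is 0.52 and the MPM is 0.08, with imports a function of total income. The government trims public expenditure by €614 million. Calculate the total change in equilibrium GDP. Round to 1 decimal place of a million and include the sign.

Expenditure multiplier = 1/(1 − c + m) = 1/(1 − 0.52 + 0.08) = 1/0.56 ≈ 1.786.
ΔY = k × ΔG = (−€614 million) / 0.56 ≈ −€1,096.4 million.

−€1,096.4 million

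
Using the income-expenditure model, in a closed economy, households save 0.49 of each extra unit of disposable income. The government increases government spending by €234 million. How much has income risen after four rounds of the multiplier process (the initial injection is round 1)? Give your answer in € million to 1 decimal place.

MPC = 1 − MPS = 1 − 0.49 = 0.51.
Round 1 adds ΔG = €234 million; each later round is MPC = 0.51 times the previous.
After 4 rounds: 234 + 119.34 + 60.8634 + 31.040334 = ΔG·(1 − c^4)/(1 − c) = 234 × (1 − 0.06765201)/0.49 ≈ €445.2 million.

€445.2 million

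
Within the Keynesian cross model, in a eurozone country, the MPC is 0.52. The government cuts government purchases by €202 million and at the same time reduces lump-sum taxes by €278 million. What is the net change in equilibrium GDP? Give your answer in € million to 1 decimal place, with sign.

−€119.7 million

Expenditure multiplier = 1/(1 − MPC) = 1/(1 − 0.52) = 1/0.48 ≈ 2.083.
ΔG contributes k·ΔG = (−€202 million) / 0.48 ≈ −€420.8 million.
ΔT of −€278 million changes first-round spending by −c·ΔT = +€144.56 million, contributing k·(−c·ΔT) = (+€144.56 million) / 0.48 ≈ +€301.2 million.
Net ΔY = k(ΔG − c·ΔT) = (−€57.44 million) / 0.48 ≈ −€119.7 million.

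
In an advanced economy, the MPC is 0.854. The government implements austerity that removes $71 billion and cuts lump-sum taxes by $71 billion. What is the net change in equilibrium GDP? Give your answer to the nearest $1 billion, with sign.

Expenditure multiplier = 1/(1 − MPC) = 1/(1 − 0.854) = 1/0.146 ≈ 6.849.
ΔG contributes k·ΔG = (−$71 billion) / 0.146 ≈ −$486.3 billion.
ΔT of −$71 billion changes first-round spending by −c·ΔT = +$60.634 billion, contributing k·(−c·ΔT) = (+$60.634 billion) / 0.146 ≈ +$415.3 billion.
With ΔG = ΔT and no other leakages, the balanced-budget multiplier is 1, so ΔY = ΔG = −$71 billion.

−$71 billion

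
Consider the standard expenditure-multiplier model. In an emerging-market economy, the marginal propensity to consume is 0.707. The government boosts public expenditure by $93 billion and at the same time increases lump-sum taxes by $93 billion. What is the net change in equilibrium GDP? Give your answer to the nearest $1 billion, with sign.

+$93 billion

Expenditure multiplier = 1/(1 − MPC) = 1/(1 − 0.707) = 1/0.293 ≈ 3.413.
ΔG contributes k·ΔG = (+$93 billion) / 0.293 ≈ +$317.4 billion.
ΔT of +$93 billion changes first-round spending by −c·ΔT = −$65.751 billion, contributing k·(−c·ΔT) = (−$65.751 billion) / 0.293 ≈ −$224.4 billion.
With ΔG = ΔT and no other leakages, the balanced-budget multiplier is 1, so ΔY = ΔG = +$93 billion.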